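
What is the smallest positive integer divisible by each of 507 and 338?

1014

gcd first: 507 = 1·338 + 169; 338 = 2·169 + 0 → gcd = 169
lcm = 507·338/gcd = 171366/169 = 1014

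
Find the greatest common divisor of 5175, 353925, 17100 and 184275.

225

5175 = 3² · 5² · 23; 353925 = 3² · 5² · 11² · 13; 17100 = 2² · 3² · 5² · 19; 184275 = 3⁴ · 5² · 7 · 13
gcd takes min exponent of each prime: 3² · 5² = 225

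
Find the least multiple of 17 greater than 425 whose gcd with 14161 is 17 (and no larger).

Multiples of 17 above 425: 17·26, 17·27, … . Need the cofactor coprime to 14161/17 = 833.
Checking s = 26, 27, … the first with gcd(s, 833) = 1 is s = 26, giving 442.

442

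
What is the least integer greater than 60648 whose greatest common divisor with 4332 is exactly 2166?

gcd(a, 4332) = 2166 forces 2166 | a; write a = 2166s. Then gcd(2166s, 2166·2) = 2166·gcd(s, 2), so need gcd(s, 2) = 1.
2166s > 60648 gives s ≥ 29. The least s ≥ 29 coprime to 2 is 29, so a = 2166·29 = 62814.

62814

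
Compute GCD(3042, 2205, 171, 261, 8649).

gcd(3042, 2205): 3042 = 1·2205 + 837; 2205 = 2·837 + 531; 837 = 1·531 + 306; 531 = 1·306 + 225; 306 = 1·225 + 81; 225 = 2·81 + 63; 81 = 1·63 + 18; 63 = 3·18 + 9; 18 = 2·9 + 0 → 9
gcd(9, 171): 171 = 19·9 + 0 → 9
gcd(9, 261): 261 = 29·9 + 0 → 9
gcd(9, 8649): 8649 = 961·9 + 0 → 9

9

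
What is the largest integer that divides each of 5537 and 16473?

1

5537 = 7² · 113
16473 = 3 · 17² · 19
Common: 1 = 1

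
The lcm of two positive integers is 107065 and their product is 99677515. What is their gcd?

931

gcd·lcm = product, so gcd = 99677515/107065 = 931.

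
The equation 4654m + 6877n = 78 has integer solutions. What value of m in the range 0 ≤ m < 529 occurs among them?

464

gcd(4654, 6877) = 13 (Euclid: 6877 = 1·4654 + 2223; 4654 = 2·2223 + 208; 2223 = 10·208 + 143; 208 = 1·143 + 65; 143 = 2·65 + 13; 65 = 5·13 + 0), and 13 | 78.
Extended Euclid: 4654·(-99) + 6877·(67) = 13. Scale by 6: m₀ = -594.
General solution m = m₀ + 529t; reducing mod 529 gives m = 464 (and n = -314).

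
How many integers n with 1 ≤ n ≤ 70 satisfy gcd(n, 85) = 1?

52

85 = 5·17. Inclusion–exclusion on these primes:
70 − ⌊70/5⌋ − ⌊70/17⌋ + ⌊70/85⌋ = 52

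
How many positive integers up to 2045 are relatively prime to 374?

875

374 = 2·11·17. Inclusion–exclusion on these primes:
2045 − ⌊2045/2⌋ − ⌊2045/11⌋ − ⌊2045/17⌋ + ⌊2045/22⌋ + ⌊2045/34⌋ + ⌊2045/187⌋ − ⌊2045/374⌋ = 875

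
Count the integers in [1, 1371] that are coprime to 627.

787

627 = 3·11·19. Inclusion–exclusion on these primes:
1371 − ⌊1371/3⌋ − ⌊1371/11⌋ − ⌊1371/19⌋ + ⌊1371/33⌋ + ⌊1371/57⌋ + ⌊1371/209⌋ − ⌊1371/627⌋ = 787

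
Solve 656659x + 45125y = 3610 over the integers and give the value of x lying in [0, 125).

40

gcd(656659, 45125) = 361 (Euclid: 656659 = 14·45125 + 24909; 45125 = 1·24909 + 20216; 24909 = 1·20216 + 4693; 20216 = 4·4693 + 1444; 4693 = 3·1444 + 361; 1444 = 4·361 + 0), and 361 | 3610.
Extended Euclid: 656659·(29) + 45125·(-422) = 361. Scale by 10: x₀ = 290.
General solution x = x₀ + 125t; reducing mod 125 gives x = 40 (and y = -582).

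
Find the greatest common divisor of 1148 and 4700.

Euclid: 4700 = 4·1148 + 108; 1148 = 10·108 + 68; 108 = 1·68 + 40; 68 = 1·40 + 28; 40 = 1·28 + 12; 28 = 2·12 + 4; 12 = 3·4 + 0. Last nonzero remainder: 4.

4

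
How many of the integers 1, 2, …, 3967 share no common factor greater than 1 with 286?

1665

286 = 2·11·13. Inclusion–exclusion on these primes:
3967 − ⌊3967/2⌋ − ⌊3967/11⌋ − ⌊3967/13⌋ + ⌊3967/22⌋ + ⌊3967/26⌋ + ⌊3967/143⌋ − ⌊3967/286⌋ = 1665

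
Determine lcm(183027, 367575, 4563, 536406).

1263517743150

lcm(183027, 367575) = 183027·367575/gcd = 67276149525/507 = 132694575
lcm(132694575, 4563) = 132694575·4563/gcd = 605485345725/507 = 1194251175
lcm(1194251175, 536406) = 1194251175·536406/gcd = 640603495777050/507 = 1263517743150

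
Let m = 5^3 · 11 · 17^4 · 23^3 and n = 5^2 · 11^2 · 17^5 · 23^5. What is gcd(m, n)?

279455001925

min exponent per shared prime: 5^2 · 11 · 17^4 · 23^3 = 279455001925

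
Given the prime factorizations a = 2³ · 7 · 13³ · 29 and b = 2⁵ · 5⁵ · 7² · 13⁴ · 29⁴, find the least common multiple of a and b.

98983197940900000

max exponent per prime: 2⁵ · 5⁵ · 7² · 13⁴ · 29⁴ = 98983197940900000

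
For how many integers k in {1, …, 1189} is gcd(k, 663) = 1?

Prime factors of 663: 3, 13, 17. Count integers ≤ 1189 divisible by none of them.
By inclusion–exclusion: 1189 − ⌊1189/3⌋ − ⌊1189/13⌋ − ⌊1189/17⌋ + ⌊1189/39⌋ + ⌊1189/51⌋ + ⌊1189/221⌋ − ⌊1189/663⌋ = 690.

690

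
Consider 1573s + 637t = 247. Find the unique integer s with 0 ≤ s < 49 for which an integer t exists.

Reduce mod 637: 1573s ≡ 247 (mod 637). With g = gcd(1573, 637) = 13 dividing 247, divide through: 121s ≡ 19 (mod 49).
Since gcd(121, 49) = 1, s ≡ 19·(121)⁻¹ ≡ 20 (mod 49). Smallest non-negative: 20.

20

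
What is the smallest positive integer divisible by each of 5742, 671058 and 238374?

166758584058

5742 = 2 · 3² · 11 · 29; 671058 = 2 · 3³ · 17² · 43; 238374 = 2 · 3² · 17 · 19 · 41
lcm takes max exponent of each prime: 2 · 3³ · 11 · 17² · 19 · 29 · 41 · 43 = 166758584058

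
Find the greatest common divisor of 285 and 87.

3

Euclid: 285 = 3·87 + 24; 87 = 3·24 + 15; 24 = 1·15 + 9; 15 = 1·9 + 6; 9 = 1·6 + 3; 6 = 2·3 + 0. Last nonzero remainder: 3.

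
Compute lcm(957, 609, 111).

957 = 3 · 11 · 29; 609 = 3 · 7 · 29; 111 = 3 · 37
lcm takes max exponent of each prime: 3 · 7 · 11 · 29 · 37 = 247863

247863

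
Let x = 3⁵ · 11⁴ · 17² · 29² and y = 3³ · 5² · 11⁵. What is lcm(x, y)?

max exponent per prime: 3⁵ · 5² · 11⁵ · 17² · 29² = 237795453331425

237795453331425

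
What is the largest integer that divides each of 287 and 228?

1

287 = 7 · 41
228 = 2² · 3 · 19
Common: 1 = 1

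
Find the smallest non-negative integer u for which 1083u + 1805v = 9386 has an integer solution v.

2

Euclid: 1805 = 1·1083 + 722; 1083 = 1·722 + 361; 722 = 2·361 + 0 → gcd = 361; 9386 = 361·26.
Back-substitution yields 1083·(2) + 1805·(-1) = 361, so one solution is u = 2·26 = 52, v = -1·26 = -26.
Solutions in u differ by 1805/361 = 5; the one in [0, 5) is 52 mod 5 = 2.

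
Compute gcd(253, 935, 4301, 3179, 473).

gcd(253, 935): 935 = 3·253 + 176; 253 = 1·176 + 77; 176 = 2·77 + 22; 77 = 3·22 + 11; 22 = 2·11 + 0 → 11
gcd(11, 4301): 4301 = 391·11 + 0 → 11
gcd(11, 3179): 3179 = 289·11 + 0 → 11
gcd(11, 473): 473 = 43·11 + 0 → 11

11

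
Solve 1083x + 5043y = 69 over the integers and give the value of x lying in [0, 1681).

1099

gcd(1083, 5043) = 3 (Euclid: 5043 = 4·1083 + 711; 1083 = 1·711 + 372; 711 = 1·372 + 339; 372 = 1·339 + 33; 339 = 10·33 + 9; 33 = 3·9 + 6; 9 = 1·6 + 3; 6 = 2·3 + 0), and 3 | 69.
Extended Euclid: 1083·(-610) + 5043·(131) = 3. Scale by 23: x₀ = -14030.
General solution x = x₀ + 1681t; reducing mod 1681 gives x = 1099 (and y = -236).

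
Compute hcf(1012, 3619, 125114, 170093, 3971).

1012 = 2² · 11 · 23; 3619 = 7 · 11 · 47; 125114 = 2 · 11³ · 47; 170093 = 7 · 11 · 47²; 3971 = 11 · 19²
gcd takes min exponent of each prime: 11 = 11

11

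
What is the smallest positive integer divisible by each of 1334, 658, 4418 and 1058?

lcm(1334, 658) = 1334·658/gcd = 877772/2 = 438886
lcm(438886, 4418) = 438886·4418/gcd = 1938998348/94 = 20627642
lcm(20627642, 1058) = 20627642·1058/gcd = 21824045236/46 = 474435766

474435766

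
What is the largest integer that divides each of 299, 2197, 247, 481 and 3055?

299 = 13 · 23; 2197 = 13³; 247 = 13 · 19; 481 = 13 · 37; 3055 = 5 · 13 · 47
gcd takes min exponent of each prime: 13 = 13

13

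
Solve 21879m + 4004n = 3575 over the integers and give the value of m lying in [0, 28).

Euclid: 21879 = 5·4004 + 1859; 4004 = 2·1859 + 286; 1859 = 6·286 + 143; 286 = 2·143 + 0 → gcd = 143; 3575 = 143·25.
Back-substitution yields 21879·(13) + 4004·(-71) = 143, so one solution is m = 13·25 = 325, n = -71·25 = -1775.
Solutions in m differ by 4004/143 = 28; the one in [0, 28) is 325 mod 28 = 17.

17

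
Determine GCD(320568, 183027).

1083

Euclid: 320568 = 1·183027 + 137541; 183027 = 1·137541 + 45486; 137541 = 3·45486 + 1083; 45486 = 42·1083 + 0. Last nonzero remainder: 1083.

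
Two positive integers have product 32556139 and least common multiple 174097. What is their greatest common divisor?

187

From gcd × lcm = mn: gcd = 32556139 / 174097 = 187.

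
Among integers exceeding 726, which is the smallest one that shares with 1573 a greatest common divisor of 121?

gcd(k, 1573) = 121 forces 121 | k; write k = 121s. Then gcd(121s, 121·13) = 121·gcd(s, 13), so need gcd(s, 13) = 1.
121s > 726 gives s ≥ 7. The least s ≥ 7 coprime to 13 is 7, so k = 121·7 = 847.

847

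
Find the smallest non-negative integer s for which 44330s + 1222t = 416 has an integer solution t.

Reduce mod 1222: 44330s ≡ 416 (mod 1222). With g = gcd(44330, 1222) = 26 dividing 416, divide through: 1705s ≡ 16 (mod 47).
Since gcd(1705, 47) = 1, s ≡ 16·(1705)⁻¹ ≡ 41 (mod 47). Smallest non-negative: 41.

41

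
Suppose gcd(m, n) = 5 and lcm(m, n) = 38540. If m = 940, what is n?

m·n = gcd·lcm = 5·38540 = 192700, so n = 192700/940 = 205.

205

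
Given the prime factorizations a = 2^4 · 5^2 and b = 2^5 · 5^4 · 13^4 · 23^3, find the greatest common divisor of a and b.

min exponent per shared prime: 2^4 · 5^2 = 400

400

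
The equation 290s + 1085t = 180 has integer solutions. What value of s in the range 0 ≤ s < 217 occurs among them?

53

Reduce mod 1085: 290s ≡ 180 (mod 1085). With g = gcd(290, 1085) = 5 dividing 180, divide through: 58s ≡ 36 (mod 217).
Since gcd(58, 217) = 1, s ≡ 36·(58)⁻¹ ≡ 53 (mod 217). Smallest non-negative: 53.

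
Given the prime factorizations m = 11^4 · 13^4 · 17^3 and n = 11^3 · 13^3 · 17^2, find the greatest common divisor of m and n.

min exponent per shared prime: 11^3 · 13^3 · 17^2 = 845095823

845095823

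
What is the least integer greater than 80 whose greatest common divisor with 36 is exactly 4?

88

Multiples of 4 above 80: 4·21, 4·22, … . Need the cofactor coprime to 36/4 = 9.
Checking s = 21, 22, … the first with gcd(s, 9) = 1 is s = 22, giving 88.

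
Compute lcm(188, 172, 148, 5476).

lcm(188, 172) = 188·172/gcd = 32336/4 = 8084
lcm(8084, 148) = 8084·148/gcd = 1196432/4 = 299108
lcm(299108, 5476) = 299108·5476/gcd = 1637915408/148 = 11066996

11066996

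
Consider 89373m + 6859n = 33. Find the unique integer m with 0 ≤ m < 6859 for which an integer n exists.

2231

Euclid: 89373 = 13·6859 + 206; 6859 = 33·206 + 61; 206 = 3·61 + 23; 61 = 2·23 + 15; 23 = 1·15 + 8; 15 = 1·8 + 7; 8 = 1·7 + 1; 7 = 7·1 + 0 → gcd = 1; 33 = 1·33.
Back-substitution yields 89373·(899) + 6859·(-11714) = 1, so one solution is m = 899·33 = 29667, n = -11714·33 = -386562.
Solutions in m differ by 6859/1 = 6859; the one in [0, 6859) is 29667 mod 6859 = 2231.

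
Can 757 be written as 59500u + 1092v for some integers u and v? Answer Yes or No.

No

By Bézout, 59500u + 1092v = 757 has integer solutions iff gcd(59500, 1092) | 757.
Euclid: 59500 = 54·1092 + 532; 1092 = 2·532 + 28; 532 = 19·28 + 0. gcd = 28; 757 mod 28 = 1. No.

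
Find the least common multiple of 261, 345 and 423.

1410705

261 = 3² · 29; 345 = 3 · 5 · 23; 423 = 3² · 47
lcm takes max exponent of each prime: 3² · 5 · 23 · 29 · 47 = 1410705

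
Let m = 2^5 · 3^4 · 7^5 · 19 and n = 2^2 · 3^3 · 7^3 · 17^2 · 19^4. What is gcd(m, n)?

min exponent per shared prime: 2^2 · 3^3 · 7^3 · 19 = 703836

703836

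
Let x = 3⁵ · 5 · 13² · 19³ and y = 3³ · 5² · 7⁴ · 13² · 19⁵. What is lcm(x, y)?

6103699606920825

max exponent per prime: 3⁵ · 5² · 7⁴ · 13² · 19⁵ = 6103699606920825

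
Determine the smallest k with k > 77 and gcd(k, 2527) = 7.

2527 = 7·361. Any k with gcd(k, 2527) = 7 is a multiple of 7, say 7s, with s coprime to 361.
Need s > 77/7, so s ≥ 12. First s ≥ 12 with gcd(s, 361) = 1 is s = 12. Thus k = 7·12 = 84.

84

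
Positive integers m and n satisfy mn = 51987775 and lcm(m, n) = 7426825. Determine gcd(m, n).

7

gcd·lcm = product, so gcd = 51987775/7426825 = 7.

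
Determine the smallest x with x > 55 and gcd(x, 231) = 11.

88

231 = 11·21. Any x with gcd(x, 231) = 11 is a multiple of 11, say 11s, with s coprime to 21.
Need s > 55/11, so s ≥ 6. First s ≥ 6 with gcd(s, 21) = 1 is s = 8. Thus x = 11·8 = 88.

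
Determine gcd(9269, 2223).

13

Euclid: 9269 = 4·2223 + 377; 2223 = 5·377 + 338; 377 = 1·338 + 39; 338 = 8·39 + 26; 39 = 1·26 + 13; 26 = 2·13 + 0. Last nonzero remainder: 13.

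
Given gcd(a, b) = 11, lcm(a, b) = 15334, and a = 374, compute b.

451

a·b = gcd·lcm = 11·15334 = 168674, so b = 168674/374 = 451.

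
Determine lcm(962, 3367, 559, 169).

962 = 2 · 13 · 37; 3367 = 7 · 13 · 37; 559 = 13 · 43; 169 = 13²
lcm takes max exponent of each prime: 2 · 7 · 13² · 37 · 43 = 3764306

3764306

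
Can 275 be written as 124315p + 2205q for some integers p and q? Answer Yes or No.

Yes

gcd(124315, 2205): 124315 = 56·2205 + 835; 2205 = 2·835 + 535; 835 = 1·535 + 300; 535 = 1·300 + 235; 300 = 1·235 + 65; 235 = 3·65 + 40; 65 = 1·40 + 25; 40 = 1·25 + 15; 25 = 1·15 + 10; 15 = 1·10 + 5; 10 = 2·5 + 0 → 5
5 divides 275, so a solution exists.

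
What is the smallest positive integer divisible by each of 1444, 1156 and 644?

1444 = 2² · 19²; 1156 = 2² · 17²; 644 = 2² · 7 · 23
lcm takes max exponent of each prime: 2² · 7 · 17² · 19² · 23 = 67187876

67187876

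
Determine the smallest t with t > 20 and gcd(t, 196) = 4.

24

Multiples of 4 above 20: 4·6, 4·7, … . Need the cofactor coprime to 196/4 = 49.
Checking s = 6, 7, … the first with gcd(s, 49) = 1 is s = 6, giving 24.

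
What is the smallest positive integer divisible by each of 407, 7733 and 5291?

100529

lcm(407, 7733) = 407·7733/gcd = 3147331/407 = 7733
lcm(7733, 5291) = 7733·5291/gcd = 40915303/407 = 100529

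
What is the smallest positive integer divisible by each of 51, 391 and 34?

2346

51 = 3 · 17; 391 = 17 · 23; 34 = 2 · 17
lcm takes max exponent of each prime: 2 · 3 · 17 · 23 = 2346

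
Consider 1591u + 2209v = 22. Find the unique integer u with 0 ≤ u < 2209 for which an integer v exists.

Euclid: 2209 = 1·1591 + 618; 1591 = 2·618 + 355; 618 = 1·355 + 263; 355 = 1·263 + 92; 263 = 2·92 + 79; 92 = 1·79 + 13; 79 = 6·13 + 1; 13 = 13·1 + 0 → gcd = 1; 22 = 1·22.
Back-substitution yields 1591·(-168) + 2209·(121) = 1, so one solution is u = -168·22 = -3696, v = 121·22 = 2662.
Solutions in u differ by 2209/1 = 2209; the one in [0, 2209) is -3696 mod 2209 = 722.

722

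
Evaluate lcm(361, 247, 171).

lcm(361, 247) = 361·247/gcd = 89167/19 = 4693
lcm(4693, 171) = 4693·171/gcd = 802503/19 = 42237

42237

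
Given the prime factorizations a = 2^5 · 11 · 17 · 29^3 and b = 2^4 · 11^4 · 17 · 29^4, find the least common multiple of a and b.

max exponent per prime: 2^5 · 11^4 · 17 · 29^4 = 5633283809824

5633283809824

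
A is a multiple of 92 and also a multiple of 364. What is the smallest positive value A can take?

8372

92 = 2² · 23; 364 = 2² · 7 · 13
max exponents: 2² · 7 · 13 · 23 = 8372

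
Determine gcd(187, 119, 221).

gcd(187, 119): 187 = 1·119 + 68; 119 = 1·68 + 51; 68 = 1·51 + 17; 51 = 3·17 + 0 → 17
gcd(17, 221): 221 = 13·17 + 0 → 17

17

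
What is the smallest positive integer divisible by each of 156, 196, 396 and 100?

6306300

156 = 2² · 3 · 13; 196 = 2² · 7²; 396 = 2² · 3² · 11; 100 = 2² · 5²
lcm takes max exponent of each prime: 2² · 3² · 5² · 7² · 11 · 13 = 6306300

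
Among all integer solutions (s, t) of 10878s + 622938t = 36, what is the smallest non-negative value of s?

Reduce mod 622938: 10878s ≡ 36 (mod 622938). With g = gcd(10878, 622938) = 6 dividing 36, divide through: 1813s ≡ 6 (mod 103823).
Since gcd(1813, 103823) = 1, s ≡ 6·(1813)⁻¹ ≡ 56865 (mod 103823). Smallest non-negative: 56865.

56865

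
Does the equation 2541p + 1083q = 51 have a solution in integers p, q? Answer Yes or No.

gcd(2541, 1083): 2541 = 2·1083 + 375; 1083 = 2·375 + 333; 375 = 1·333 + 42; 333 = 7·42 + 39; 42 = 1·39 + 3; 39 = 13·3 + 0 → 3
3 divides 51, so a solution exists.

Yes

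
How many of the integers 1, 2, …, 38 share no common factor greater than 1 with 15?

Prime factors of 15: 3, 5. Count integers ≤ 38 divisible by none of them.
By inclusion–exclusion: 38 − ⌊38/3⌋ − ⌊38/5⌋ + ⌊38/15⌋ = 21.

21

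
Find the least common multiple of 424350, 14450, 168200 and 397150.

424350 = 2 · 3² · 5² · 23 · 41; 14450 = 2 · 5² · 17²; 168200 = 2³ · 5² · 29²; 397150 = 2 · 5² · 13² · 47
lcm takes max exponent of each prime: 2³ · 3² · 5² · 13² · 17² · 23 · 29² · 41 · 47 = 3276895552561800

3276895552561800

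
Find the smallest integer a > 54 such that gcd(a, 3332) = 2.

Multiples of 2 above 54: 2·28, 2·29, … . Need the cofactor coprime to 3332/2 = 1666.
Checking s = 28, 29, … the first with gcd(s, 1666) = 1 is s = 29, giving 58.

58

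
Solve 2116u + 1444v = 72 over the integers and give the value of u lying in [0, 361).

gcd(2116, 1444) = 4 (Euclid: 2116 = 1·1444 + 672; 1444 = 2·672 + 100; 672 = 6·100 + 72; 100 = 1·72 + 28; 72 = 2·28 + 16; 28 = 1·16 + 12; 16 = 1·12 + 4; 12 = 3·4 + 0), and 4 | 72.
Extended Euclid: 2116·(101) + 1444·(-148) = 4. Scale by 18: u₀ = 1818.
General solution u = u₀ + 361t; reducing mod 361 gives u = 13 (and v = -19).

13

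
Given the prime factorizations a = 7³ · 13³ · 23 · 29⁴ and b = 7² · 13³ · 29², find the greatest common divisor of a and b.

90536173

min exponent per shared prime: 7² · 13³ · 29² = 90536173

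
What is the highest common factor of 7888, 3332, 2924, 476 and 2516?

gcd(7888, 3332): 7888 = 2·3332 + 1224; 3332 = 2·1224 + 884; 1224 = 1·884 + 340; 884 = 2·340 + 204; 340 = 1·204 + 136; 204 = 1·136 + 68; 136 = 2·68 + 0 → 68
gcd(68, 2924): 2924 = 43·68 + 0 → 68
gcd(68, 476): 476 = 7·68 + 0 → 68
gcd(68, 2516): 2516 = 37·68 + 0 → 68

68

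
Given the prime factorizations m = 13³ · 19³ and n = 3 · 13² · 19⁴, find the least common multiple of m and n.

max exponent per prime: 3 · 13³ · 19⁴ = 858945711

858945711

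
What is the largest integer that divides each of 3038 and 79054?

2

3038 = 2 · 7² · 31
79054 = 2 · 29² · 47
Common: 2 = 2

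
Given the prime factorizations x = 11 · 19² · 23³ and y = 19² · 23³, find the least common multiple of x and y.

max exponent per prime: 11 · 19² · 23³ = 48315157

48315157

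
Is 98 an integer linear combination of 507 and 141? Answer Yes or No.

By Bézout, 507u + 141v = 98 has integer solutions iff gcd(507, 141) | 98.
Euclid: 507 = 3·141 + 84; 141 = 1·84 + 57; 84 = 1·57 + 27; 57 = 2·27 + 3; 27 = 9·3 + 0. gcd = 3; 98 mod 3 = 2. No.

No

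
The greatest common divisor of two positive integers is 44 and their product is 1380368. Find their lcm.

Since gcd(u,v)·lcm(u,v) = uv, lcm = 1380368/44 = 31372.

31372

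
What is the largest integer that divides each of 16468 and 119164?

4

16468 = 2² · 23 · 179
119164 = 2² · 31³
Common: 2² = 4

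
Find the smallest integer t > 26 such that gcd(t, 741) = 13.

52

741 = 13·57. Any t with gcd(t, 741) = 13 is a multiple of 13, say 13s, with s coprime to 57.
Need s > 26/13, so s ≥ 3. First s ≥ 3 with gcd(s, 57) = 1 is s = 4. Thus t = 13·4 = 52.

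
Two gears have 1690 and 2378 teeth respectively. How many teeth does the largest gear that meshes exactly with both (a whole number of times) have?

1690 = 2 · 5 · 13²
2378 = 2 · 29 · 41
Common: 2 = 2

2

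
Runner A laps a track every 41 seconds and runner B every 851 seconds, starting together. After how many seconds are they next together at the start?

34891

gcd first: 851 = 20·41 + 31; 41 = 1·31 + 10; 31 = 3·10 + 1; 10 = 10·1 + 0 → gcd = 1
lcm = 41·851/gcd = 34891/1 = 34891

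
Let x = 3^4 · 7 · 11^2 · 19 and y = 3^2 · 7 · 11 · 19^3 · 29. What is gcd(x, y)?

13167

min exponent per shared prime: 3^2 · 7 · 11 · 19 = 13167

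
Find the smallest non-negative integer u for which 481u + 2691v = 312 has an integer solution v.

51

Reduce mod 2691: 481u ≡ 312 (mod 2691). With g = gcd(481, 2691) = 13 dividing 312, divide through: 37u ≡ 24 (mod 207).
Since gcd(37, 207) = 1, u ≡ 24·(37)⁻¹ ≡ 51 (mod 207). Smallest non-negative: 51.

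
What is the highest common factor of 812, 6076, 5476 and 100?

gcd(812, 6076): 6076 = 7·812 + 392; 812 = 2·392 + 28; 392 = 14·28 + 0 → 28
gcd(28, 5476): 5476 = 195·28 + 16; 28 = 1·16 + 12; 16 = 1·12 + 4; 12 = 3·4 + 0 → 4
gcd(4, 100): 100 = 25·4 + 0 → 4

4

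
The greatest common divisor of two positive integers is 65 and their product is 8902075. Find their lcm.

Since gcd(p,q)·lcm(p,q) = pq, lcm = 8902075/65 = 136955.

136955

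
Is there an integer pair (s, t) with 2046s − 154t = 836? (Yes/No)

Yes

By Bézout, 2046s − 154t = 836 has integer solutions iff gcd(2046, 154) | 836.
Euclid: 2046 = 13·154 + 44; 154 = 3·44 + 22; 44 = 2·22 + 0. gcd = 22; 836 mod 22 = 0. Yes.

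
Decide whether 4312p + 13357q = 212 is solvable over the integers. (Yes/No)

By Bézout, 4312p + 13357q = 212 has integer solutions iff gcd(4312, 13357) | 212.
Euclid: 13357 = 3·4312 + 421; 4312 = 10·421 + 102; 421 = 4·102 + 13; 102 = 7·13 + 11; 13 = 1·11 + 2; 11 = 5·2 + 1; 2 = 2·1 + 0. gcd = 1; 212 mod 1 = 0. Yes.

Yes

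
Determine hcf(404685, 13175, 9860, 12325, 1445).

85

404685 = 3² · 5 · 17 · 23²; 13175 = 5² · 17 · 31; 9860 = 2² · 5 · 17 · 29; 12325 = 5² · 17 · 29; 1445 = 5 · 17²
gcd takes min exponent of each prime: 5 · 17 = 85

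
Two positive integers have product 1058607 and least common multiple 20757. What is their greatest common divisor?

gcd·lcm = product, so gcd = 1058607/20757 = 51.

51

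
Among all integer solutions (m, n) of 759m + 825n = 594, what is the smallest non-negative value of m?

16

gcd(759, 825) = 33 (Euclid: 825 = 1·759 + 66; 759 = 11·66 + 33; 66 = 2·33 + 0), and 33 | 594.
Extended Euclid: 759·(12) + 825·(-11) = 33. Scale by 18: m₀ = 216.
General solution m = m₀ + 25t; reducing mod 25 gives m = 16 (and n = -14).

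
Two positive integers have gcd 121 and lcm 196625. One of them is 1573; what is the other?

15125

m·n = gcd·lcm = 121·196625 = 23791625, so n = 23791625/1573 = 15125.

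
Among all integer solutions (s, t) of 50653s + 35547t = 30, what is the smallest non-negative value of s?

11427

gcd(50653, 35547) = 1 (Euclid: 50653 = 1·35547 + 15106; 35547 = 2·15106 + 5335; 15106 = 2·5335 + 4436; 5335 = 1·4436 + 899; 4436 = 4·899 + 840; 899 = 1·840 + 59; 840 = 14·59 + 14; 59 = 4·14 + 3; 14 = 4·3 + 2; 3 = 1·2 + 1; 2 = 2·1 + 0), and 1 | 30.
Extended Euclid: 50653·(-12653) + 35547·(18030) = 1. Scale by 30: s₀ = -379590.
General solution s = s₀ + 35547k; reducing mod 35547 gives s = 11427 (and t = -16283).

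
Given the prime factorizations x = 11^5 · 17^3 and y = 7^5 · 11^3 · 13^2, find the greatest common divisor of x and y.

min exponent per shared prime: 11^3 = 1331

1331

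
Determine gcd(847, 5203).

Euclid: 5203 = 6·847 + 121; 847 = 7·121 + 0. Last nonzero remainder: 121.

121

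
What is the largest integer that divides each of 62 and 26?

62 = 2 · 31
26 = 2 · 13
Common: 2 = 2

2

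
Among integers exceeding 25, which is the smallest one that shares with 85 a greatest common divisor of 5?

30

Multiples of 5 above 25: 5·6, 5·7, … . Need the cofactor coprime to 85/5 = 17.
Checking s = 6, 7, … the first with gcd(s, 17) = 1 is s = 6, giving 30.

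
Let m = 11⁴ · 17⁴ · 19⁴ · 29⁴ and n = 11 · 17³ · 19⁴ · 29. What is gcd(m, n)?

min exponent per shared prime: 11 · 17³ · 19⁴ · 29 = 204245196287

204245196287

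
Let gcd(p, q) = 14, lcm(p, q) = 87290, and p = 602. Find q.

p·q = gcd·lcm = 14·87290 = 1222060, so q = 1222060/602 = 2030.

2030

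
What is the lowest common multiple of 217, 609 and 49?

132153

217 = 7 · 31; 609 = 3 · 7 · 29; 49 = 7²
lcm takes max exponent of each prime: 3 · 7² · 29 · 31 = 132153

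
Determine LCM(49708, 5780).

248540

gcd first: 49708 = 8·5780 + 3468; 5780 = 1·3468 + 2312; 3468 = 1·2312 + 1156; 2312 = 2·1156 + 0 → gcd = 1156
lcm = 49708·5780/gcd = 287312240/1156 = 248540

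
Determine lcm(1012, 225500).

1012 = 2² · 11 · 23; 225500 = 2² · 5³ · 11 · 41
max exponents: 2² · 5³ · 11 · 23 · 41 = 5186500

5186500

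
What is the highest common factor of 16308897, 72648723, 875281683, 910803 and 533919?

16308897 = 3 · 11 · 19² · 37²; 72648723 = 3 · 7² · 19² · 37²; 875281683 = 3 · 19² · 29² · 31²; 910803 = 3 · 19² · 29²; 533919 = 3 · 17 · 19² · 29
gcd takes min exponent of each prime: 3 · 19² = 1083

1083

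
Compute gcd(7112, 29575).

Euclid: 29575 = 4·7112 + 1127; 7112 = 6·1127 + 350; 1127 = 3·350 + 77; 350 = 4·77 + 42; 77 = 1·42 + 35; 42 = 1·35 + 7; 35 = 5·7 + 0. Last nonzero remainder: 7.

7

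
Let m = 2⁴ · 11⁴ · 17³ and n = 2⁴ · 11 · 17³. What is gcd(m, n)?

864688

min exponent per shared prime: 2⁴ · 11 · 17³ = 864688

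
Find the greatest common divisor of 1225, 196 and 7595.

1225 = 5² · 7²; 196 = 2² · 7²; 7595 = 5 · 7² · 31
gcd takes min exponent of each prime: 7² = 49

49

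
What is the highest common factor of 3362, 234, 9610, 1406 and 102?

2

gcd(3362, 234): 3362 = 14·234 + 86; 234 = 2·86 + 62; 86 = 1·62 + 24; 62 = 2·24 + 14; 24 = 1·14 + 10; 14 = 1·10 + 4; 10 = 2·4 + 2; 4 = 2·2 + 0 → 2
gcd(2, 9610): 9610 = 4805·2 + 0 → 2
gcd(2, 1406): 1406 = 703·2 + 0 → 2
gcd(2, 102): 102 = 51·2 + 0 → 2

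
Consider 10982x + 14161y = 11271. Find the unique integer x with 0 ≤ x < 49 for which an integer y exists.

41

Euclid: 14161 = 1·10982 + 3179; 10982 = 3·3179 + 1445; 3179 = 2·1445 + 289; 1445 = 5·289 + 0 → gcd = 289; 11271 = 289·39.
Back-substitution yields 10982·(-9) + 14161·(7) = 289, so one solution is x = -9·39 = -351, y = 7·39 = 273.
Solutions in x differ by 14161/289 = 49; the one in [0, 49) is -351 mod 49 = 41.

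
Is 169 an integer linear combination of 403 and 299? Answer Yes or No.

By Bézout, 403x + 299y = 169 has integer solutions iff gcd(403, 299) | 169.
Euclid: 403 = 1·299 + 104; 299 = 2·104 + 91; 104 = 1·91 + 13; 91 = 7·13 + 0. gcd = 13; 169 mod 13 = 0. Yes.

Yes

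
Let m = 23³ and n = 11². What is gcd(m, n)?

min exponent per shared prime: (none) = 1

1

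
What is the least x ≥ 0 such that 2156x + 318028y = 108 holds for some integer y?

78622

gcd(2156, 318028) = 4 (Euclid: 318028 = 147·2156 + 1096; 2156 = 1·1096 + 1060; 1096 = 1·1060 + 36; 1060 = 29·36 + 16; 36 = 2·16 + 4; 16 = 4·4 + 0), and 4 | 108.
Extended Euclid: 2156·(-17701) + 318028·(120) = 4. Scale by 27: x₀ = -477927.
General solution x = x₀ + 79507t; reducing mod 79507 gives x = 78622 (and y = -533).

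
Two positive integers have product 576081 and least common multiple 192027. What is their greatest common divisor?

3

From gcd × lcm = mn: gcd = 576081 / 192027 = 3.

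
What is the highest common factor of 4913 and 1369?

4913 = 17³
1369 = 37²
Common: 1 = 1

1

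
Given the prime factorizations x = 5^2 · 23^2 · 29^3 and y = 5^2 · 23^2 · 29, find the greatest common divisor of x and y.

383525

min exponent per shared prime: 5^2 · 23^2 · 29 = 383525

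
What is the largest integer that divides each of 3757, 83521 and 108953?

289

3757 = 13 · 17²; 83521 = 17⁴; 108953 = 13 · 17² · 29
gcd takes min exponent of each prime: 17² = 289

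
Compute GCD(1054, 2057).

17

1054 = 2 · 17 · 31
2057 = 11² · 17
Common: 17 = 17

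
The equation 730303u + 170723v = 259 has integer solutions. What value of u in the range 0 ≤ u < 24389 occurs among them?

1552

Euclid: 730303 = 4·170723 + 47411; 170723 = 3·47411 + 28490; 47411 = 1·28490 + 18921; 28490 = 1·18921 + 9569; 18921 = 1·9569 + 9352; 9569 = 1·9352 + 217; 9352 = 43·217 + 21; 217 = 10·21 + 7; 21 = 3·7 + 0 → gcd = 7; 259 = 7·37.
Back-substitution yields 730303·(-7868) + 170723·(33657) = 7, so one solution is u = -7868·37 = -291116, v = 33657·37 = 1245309.
Solutions in u differ by 170723/7 = 24389; the one in [0, 24389) is -291116 mod 24389 = 1552.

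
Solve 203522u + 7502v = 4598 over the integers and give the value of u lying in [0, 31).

gcd(203522, 7502) = 242 (Euclid: 203522 = 27·7502 + 968; 7502 = 7·968 + 726; 968 = 1·726 + 242; 726 = 3·242 + 0), and 242 | 4598.
Extended Euclid: 203522·(8) + 7502·(-217) = 242. Scale by 19: u₀ = 152.
General solution u = u₀ + 31t; reducing mod 31 gives u = 28 (and v = -759).

28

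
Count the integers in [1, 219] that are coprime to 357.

118

357 = 3·7·17. Inclusion–exclusion on these primes:
219 − ⌊219/3⌋ − ⌊219/7⌋ − ⌊219/17⌋ + ⌊219/21⌋ + ⌊219/51⌋ + ⌊219/119⌋ − ⌊219/357⌋ = 118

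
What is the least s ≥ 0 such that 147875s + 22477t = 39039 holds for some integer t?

3

Reduce mod 22477: 147875s ≡ 39039 (mod 22477). With g = gcd(147875, 22477) = 1183 dividing 39039, divide through: 125s ≡ 33 (mod 19).
Since gcd(125, 19) = 1, s ≡ 33·(125)⁻¹ ≡ 3 (mod 19). Smallest non-negative: 3.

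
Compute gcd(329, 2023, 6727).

7

gcd(329, 2023): 2023 = 6·329 + 49; 329 = 6·49 + 35; 49 = 1·35 + 14; 35 = 2·14 + 7; 14 = 2·7 + 0 → 7
gcd(7, 6727): 6727 = 961·7 + 0 → 7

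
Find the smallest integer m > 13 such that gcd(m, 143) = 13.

26

Multiples of 13 above 13: 13·2, 13·3, … . Need the cofactor coprime to 143/13 = 11.
Checking s = 2, 3, … the first with gcd(s, 11) = 1 is s = 2, giving 26.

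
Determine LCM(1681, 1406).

2363486

1681 = 41²; 1406 = 2 · 19 · 37
max exponents: 2 · 19 · 37 · 41² = 2363486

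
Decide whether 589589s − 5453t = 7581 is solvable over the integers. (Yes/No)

Yes

By Bézout, 589589s − 5453t = 7581 has integer solutions iff gcd(589589, 5453) | 7581.
Euclid: 589589 = 108·5453 + 665; 5453 = 8·665 + 133; 665 = 5·133 + 0. gcd = 133; 7581 mod 133 = 0. Yes.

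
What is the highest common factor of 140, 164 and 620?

4

gcd(140, 164): 164 = 1·140 + 24; 140 = 5·24 + 20; 24 = 1·20 + 4; 20 = 5·4 + 0 → 4
gcd(4, 620): 620 = 155·4 + 0 → 4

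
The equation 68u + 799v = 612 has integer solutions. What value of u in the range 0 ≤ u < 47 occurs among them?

9

gcd(68, 799) = 17 (Euclid: 799 = 11·68 + 51; 68 = 1·51 + 17; 51 = 3·17 + 0), and 17 | 612.
Extended Euclid: 68·(12) + 799·(-1) = 17. Scale by 36: u₀ = 432.
General solution u = u₀ + 47t; reducing mod 47 gives u = 9 (and v = 0).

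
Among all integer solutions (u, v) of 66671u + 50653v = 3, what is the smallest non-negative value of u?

Reduce mod 50653: 66671u ≡ 3 (mod 50653). With g = gcd(66671, 50653) = 1 dividing 3, divide through: 66671u ≡ 3 (mod 50653).
Since gcd(66671, 50653) = 1, u ≡ 3·(66671)⁻¹ ≡ 15650 (mod 50653). Smallest non-negative: 15650.

15650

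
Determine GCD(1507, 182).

1

Euclid: 1507 = 8·182 + 51; 182 = 3·51 + 29; 51 = 1·29 + 22; 29 = 1·22 + 7; 22 = 3·7 + 1; 7 = 7·1 + 0. Last nonzero remainder: 1.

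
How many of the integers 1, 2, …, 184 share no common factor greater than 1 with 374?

374 = 2·11·17. Inclusion–exclusion on these primes:
184 − ⌊184/2⌋ − ⌊184/11⌋ − ⌊184/17⌋ + ⌊184/22⌋ + ⌊184/34⌋ + ⌊184/187⌋ − ⌊184/374⌋ = 79

79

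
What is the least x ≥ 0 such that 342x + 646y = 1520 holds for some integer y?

gcd(342, 646) = 38 (Euclid: 646 = 1·342 + 304; 342 = 1·304 + 38; 304 = 8·38 + 0), and 38 | 1520.
Extended Euclid: 342·(2) + 646·(-1) = 38. Scale by 40: x₀ = 80.
General solution x = x₀ + 17t; reducing mod 17 gives x = 12 (and y = -4).

12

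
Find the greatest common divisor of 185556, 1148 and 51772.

28

gcd(185556, 1148): 185556 = 161·1148 + 728; 1148 = 1·728 + 420; 728 = 1·420 + 308; 420 = 1·308 + 112; 308 = 2·112 + 84; 112 = 1·84 + 28; 84 = 3·28 + 0 → 28
gcd(28, 51772): 51772 = 1849·28 + 0 → 28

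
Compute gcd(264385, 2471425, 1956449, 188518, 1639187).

gcd(264385, 2471425): 2471425 = 9·264385 + 91960; 264385 = 2·91960 + 80465; 91960 = 1·80465 + 11495; 80465 = 7·11495 + 0 → 11495
gcd(11495, 1956449): 1956449 = 170·11495 + 2299; 11495 = 5·2299 + 0 → 2299
gcd(2299, 188518): 188518 = 82·2299 + 0 → 2299
gcd(2299, 1639187): 1639187 = 713·2299 + 0 → 2299

2299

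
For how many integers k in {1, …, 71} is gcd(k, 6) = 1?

24

Prime factors of 6: 2, 3. Count integers ≤ 71 divisible by none of them.
By inclusion–exclusion: 71 − ⌊71/2⌋ − ⌊71/3⌋ + ⌊71/6⌋ = 24.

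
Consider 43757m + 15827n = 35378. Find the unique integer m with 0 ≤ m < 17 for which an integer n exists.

16

Euclid: 43757 = 2·15827 + 12103; 15827 = 1·12103 + 3724; 12103 = 3·3724 + 931; 3724 = 4·931 + 0 → gcd = 931; 35378 = 931·38.
Back-substitution yields 43757·(4) + 15827·(-11) = 931, so one solution is m = 4·38 = 152, n = -11·38 = -418.
Solutions in m differ by 15827/931 = 17; the one in [0, 17) is 152 mod 17 = 16.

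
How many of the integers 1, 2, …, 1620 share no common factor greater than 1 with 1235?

1133

1235 = 5·13·19. Inclusion–exclusion on these primes:
1620 − ⌊1620/5⌋ − ⌊1620/13⌋ − ⌊1620/19⌋ + ⌊1620/65⌋ + ⌊1620/95⌋ + ⌊1620/247⌋ − ⌊1620/1235⌋ = 1133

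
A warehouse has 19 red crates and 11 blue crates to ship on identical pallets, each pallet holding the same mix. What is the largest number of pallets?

1

19 = 19
11 = 11
Common: 1 = 1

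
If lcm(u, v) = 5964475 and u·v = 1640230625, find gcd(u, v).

275

From gcd × lcm = uv: gcd = 1640230625 / 5964475 = 275.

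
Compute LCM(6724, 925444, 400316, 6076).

33784737472993052

6724 = 2² · 41²; 925444 = 2² · 13² · 37²; 400316 = 2² · 7 · 17 · 29²; 6076 = 2² · 7² · 31
lcm takes max exponent of each prime: 2² · 7² · 13² · 17 · 29² · 31 · 37² · 41² = 33784737472993052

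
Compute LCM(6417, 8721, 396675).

6417 = 3² · 23 · 31; 8721 = 3³ · 17 · 19; 396675 = 3² · 5² · 41 · 43
lcm takes max exponent of each prime: 3³ · 5² · 17 · 19 · 23 · 31 · 41 · 43 = 274061567475

274061567475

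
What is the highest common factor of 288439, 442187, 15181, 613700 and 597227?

gcd(288439, 442187): 442187 = 1·288439 + 153748; 288439 = 1·153748 + 134691; 153748 = 1·134691 + 19057; 134691 = 7·19057 + 1292; 19057 = 14·1292 + 969; 1292 = 1·969 + 323; 969 = 3·323 + 0 → 323
gcd(323, 15181): 15181 = 47·323 + 0 → 323
gcd(323, 613700): 613700 = 1900·323 + 0 → 323
gcd(323, 597227): 597227 = 1849·323 + 0 → 323

323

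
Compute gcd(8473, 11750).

Euclid: 11750 = 1·8473 + 3277; 8473 = 2·3277 + 1919; 3277 = 1·1919 + 1358; 1919 = 1·1358 + 561; 1358 = 2·561 + 236; 561 = 2·236 + 89; 236 = 2·89 + 58; 89 = 1·58 + 31; 58 = 1·31 + 27; 31 = 1·27 + 4; 27 = 6·4 + 3; 4 = 1·3 + 1; 3 = 3·1 + 0. Last nonzero remainder: 1.

1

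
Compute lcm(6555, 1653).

6555 = 3 · 5 · 19 · 23; 1653 = 3 · 19 · 29
max exponents: 3 · 5 · 19 · 23 · 29 = 190095

190095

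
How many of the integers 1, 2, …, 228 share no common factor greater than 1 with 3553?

185

Prime factors of 3553: 11, 17, 19. Count integers ≤ 228 divisible by none of them.
By inclusion–exclusion: 228 − ⌊228/11⌋ − ⌊228/17⌋ − ⌊228/19⌋ + ⌊228/187⌋ + ⌊228/209⌋ + ⌊228/323⌋ − ⌊228/3553⌋ = 185.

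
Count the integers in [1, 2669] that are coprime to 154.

1040

154 = 2·7·11. Inclusion–exclusion on these primes:
2669 − ⌊2669/2⌋ − ⌊2669/7⌋ − ⌊2669/11⌋ + ⌊2669/14⌋ + ⌊2669/22⌋ + ⌊2669/77⌋ − ⌊2669/154⌋ = 1040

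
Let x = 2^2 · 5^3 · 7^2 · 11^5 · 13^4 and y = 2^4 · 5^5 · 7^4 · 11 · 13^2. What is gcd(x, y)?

45545500

min exponent per shared prime: 2^2 · 5^3 · 7^2 · 11 · 13^2 = 45545500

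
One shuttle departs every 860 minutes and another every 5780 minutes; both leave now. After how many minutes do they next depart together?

gcd first: 5780 = 6·860 + 620; 860 = 1·620 + 240; 620 = 2·240 + 140; 240 = 1·140 + 100; 140 = 1·100 + 40; 100 = 2·40 + 20; 40 = 2·20 + 0 → gcd = 20
lcm = 860·5780/gcd = 4970800/20 = 248540

248540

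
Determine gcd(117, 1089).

9

117 = 3² · 13
1089 = 3² · 11²
Common: 3² = 9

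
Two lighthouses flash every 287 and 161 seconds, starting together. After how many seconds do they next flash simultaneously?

287 = 7 · 41; 161 = 7 · 23
max exponents: 7 · 23 · 41 = 6601

6601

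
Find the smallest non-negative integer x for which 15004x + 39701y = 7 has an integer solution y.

13889

Euclid: 39701 = 2·15004 + 9693; 15004 = 1·9693 + 5311; 9693 = 1·5311 + 4382; 5311 = 1·4382 + 929; 4382 = 4·929 + 666; 929 = 1·666 + 263; 666 = 2·263 + 140; 263 = 1·140 + 123; 140 = 1·123 + 17; 123 = 7·17 + 4; 17 = 4·4 + 1; 4 = 4·1 + 0 → gcd = 1; 7 = 1·7.
Back-substitution yields 15004·(-9359) + 39701·(3537) = 1, so one solution is x = -9359·7 = -65513, y = 3537·7 = 24759.
Solutions in x differ by 39701/1 = 39701; the one in [0, 39701) is -65513 mod 39701 = 13889.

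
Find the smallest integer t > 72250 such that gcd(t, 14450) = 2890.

75140

Multiples of 2890 above 72250: 2890·26, 2890·27, … . Need the cofactor coprime to 14450/2890 = 5.
Checking s = 26, 27, … the first with gcd(s, 5) = 1 is s = 26, giving 75140.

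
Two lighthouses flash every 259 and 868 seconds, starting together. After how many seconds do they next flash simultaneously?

259 = 7 · 37; 868 = 2² · 7 · 31
max exponents: 2² · 7 · 31 · 37 = 32116

32116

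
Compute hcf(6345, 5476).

6345 = 3³ · 5 · 47
5476 = 2² · 37²
Common: 1 = 1

1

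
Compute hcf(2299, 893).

19

Euclid: 2299 = 2·893 + 513; 893 = 1·513 + 380; 513 = 1·380 + 133; 380 = 2·133 + 114; 133 = 1·114 + 19; 114 = 6·19 + 0. Last nonzero remainder: 19.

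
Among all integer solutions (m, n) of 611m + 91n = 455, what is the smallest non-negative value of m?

0

Reduce mod 91: 611m ≡ 455 (mod 91). With g = gcd(611, 91) = 13 dividing 455, divide through: 47m ≡ 35 (mod 7).
Since gcd(47, 7) = 1, m ≡ 35·(47)⁻¹ ≡ 0 (mod 7). Smallest non-negative: 0.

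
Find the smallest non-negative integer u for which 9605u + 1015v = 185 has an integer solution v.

171

Euclid: 9605 = 9·1015 + 470; 1015 = 2·470 + 75; 470 = 6·75 + 20; 75 = 3·20 + 15; 20 = 1·15 + 5; 15 = 3·5 + 0 → gcd = 5; 185 = 5·37.
Back-substitution yields 9605·(54) + 1015·(-511) = 5, so one solution is u = 54·37 = 1998, v = -511·37 = -18907.
Solutions in u differ by 1015/5 = 203; the one in [0, 203) is 1998 mod 203 = 171.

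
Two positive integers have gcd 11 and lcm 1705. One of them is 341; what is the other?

Using uv = gcd(u,v)·lcm(u,v) = 11·1705 = 18755, we get v = 18755/341 = 55.

55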